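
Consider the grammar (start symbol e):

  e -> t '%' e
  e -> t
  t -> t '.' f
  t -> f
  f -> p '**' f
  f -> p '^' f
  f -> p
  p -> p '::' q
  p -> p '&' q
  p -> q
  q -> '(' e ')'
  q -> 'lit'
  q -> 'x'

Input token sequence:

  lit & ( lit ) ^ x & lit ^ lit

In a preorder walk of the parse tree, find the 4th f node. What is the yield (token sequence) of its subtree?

[e [t [f [p [p [q lit]] & [q ( [e [t [f [p [q lit]]]]] )]] ^ [f [p [p [q x]] & [q lit]] ^ [f [p [q lit]]]]]]]

lit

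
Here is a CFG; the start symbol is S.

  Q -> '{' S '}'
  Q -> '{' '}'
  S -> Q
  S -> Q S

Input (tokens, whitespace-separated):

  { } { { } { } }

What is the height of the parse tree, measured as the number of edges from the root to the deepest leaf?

6

[S [Q { }] [S [Q { [S [Q { }] [S [Q { }]]] }]]]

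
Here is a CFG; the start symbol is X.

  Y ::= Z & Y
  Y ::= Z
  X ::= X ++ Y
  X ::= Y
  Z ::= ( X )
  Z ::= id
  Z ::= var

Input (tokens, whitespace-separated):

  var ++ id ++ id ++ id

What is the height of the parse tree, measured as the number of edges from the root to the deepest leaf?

[X [X [X [X [Y [Z var]]] ++ [Y [Z id]]] ++ [Y [Z id]]] ++ [Y [Z id]]]

6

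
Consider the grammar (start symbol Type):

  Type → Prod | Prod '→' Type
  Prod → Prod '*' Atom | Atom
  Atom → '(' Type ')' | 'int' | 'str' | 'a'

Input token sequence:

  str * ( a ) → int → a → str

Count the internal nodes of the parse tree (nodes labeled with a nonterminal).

17

[Type [Prod [Prod [Atom str]] * [Atom ( [Type [Prod [Atom a]]] )]] → [Type [Prod [Atom int]] → [Type [Prod [Atom a]] → [Type [Prod [Atom str]]]]]]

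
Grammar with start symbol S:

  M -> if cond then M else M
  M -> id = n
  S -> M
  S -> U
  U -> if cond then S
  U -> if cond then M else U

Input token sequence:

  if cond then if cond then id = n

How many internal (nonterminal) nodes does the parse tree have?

6

[S [U if cond then [S [U if cond then [S [M id = n]]]]]]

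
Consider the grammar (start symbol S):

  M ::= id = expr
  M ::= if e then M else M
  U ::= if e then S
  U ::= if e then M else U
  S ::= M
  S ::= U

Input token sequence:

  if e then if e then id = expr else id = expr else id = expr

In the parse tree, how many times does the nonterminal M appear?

5

[S [M if e then [M if e then [M id = expr] else [M id = expr]] else [M id = expr]]]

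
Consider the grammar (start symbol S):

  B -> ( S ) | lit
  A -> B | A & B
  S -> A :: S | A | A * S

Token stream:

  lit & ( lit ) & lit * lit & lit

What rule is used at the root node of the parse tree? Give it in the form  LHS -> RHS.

[S [A [A [A [B lit]] & [B ( [S [A [B lit]]] )]] & [B lit]] * [S [A [A [B lit]] & [B lit]]]]

S -> A * S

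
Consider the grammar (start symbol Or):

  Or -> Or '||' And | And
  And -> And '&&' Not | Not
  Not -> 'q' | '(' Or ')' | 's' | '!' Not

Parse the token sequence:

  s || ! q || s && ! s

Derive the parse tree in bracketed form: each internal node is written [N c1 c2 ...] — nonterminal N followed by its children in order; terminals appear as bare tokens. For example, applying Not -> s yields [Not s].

[Or [Or [Or [And [Not s]]] || [And [Not ! [Not q]]]] || [And [And [Not s]] && [Not ! [Not s]]]]

Or
Or || And
Or || And || And
And || And || And
Not || And || And
s || And || And
s || Not || And
s || ! Not || And
s || ! q || And
s || ! q || And && Not
s || ! q || Not && Not
s || ! q || s && Not
s || ! q || s && ! Not
s || ! q || s && ! s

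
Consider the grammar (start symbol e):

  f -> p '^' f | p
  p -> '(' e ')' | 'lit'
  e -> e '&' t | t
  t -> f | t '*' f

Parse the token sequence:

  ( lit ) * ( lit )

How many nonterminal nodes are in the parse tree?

[e [t [t [f [p ( [e [t [f [p lit]]]] )]]] * [f [p ( [e [t [f [p lit]]]] )]]]]

15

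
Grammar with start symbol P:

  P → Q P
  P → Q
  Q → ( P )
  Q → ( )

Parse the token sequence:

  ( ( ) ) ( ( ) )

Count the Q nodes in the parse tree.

[P [Q ( [P [Q ( )]] )] [P [Q ( [P [Q ( )]] )]]]

4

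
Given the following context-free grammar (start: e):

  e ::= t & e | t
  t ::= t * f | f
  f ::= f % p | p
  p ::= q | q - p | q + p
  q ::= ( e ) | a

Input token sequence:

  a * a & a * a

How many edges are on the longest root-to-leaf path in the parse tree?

7

[e [t [t [f [p [q a]]]] * [f [p [q a]]]] & [e [t [t [f [p [q a]]]] * [f [p [q a]]]]]]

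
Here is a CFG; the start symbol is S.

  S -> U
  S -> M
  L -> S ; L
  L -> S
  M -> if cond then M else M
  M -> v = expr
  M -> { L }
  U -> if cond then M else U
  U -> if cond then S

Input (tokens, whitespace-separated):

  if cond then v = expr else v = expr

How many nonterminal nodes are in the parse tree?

[S [M if cond then [M v = expr] else [M v = expr]]]

4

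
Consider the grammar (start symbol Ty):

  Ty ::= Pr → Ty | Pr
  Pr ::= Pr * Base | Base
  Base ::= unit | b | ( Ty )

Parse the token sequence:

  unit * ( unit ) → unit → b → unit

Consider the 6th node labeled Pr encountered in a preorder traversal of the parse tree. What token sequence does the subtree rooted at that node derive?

[Ty [Pr [Pr [Base unit]] * [Base ( [Ty [Pr [Base unit]]] )]] → [Ty [Pr [Base unit]] → [Ty [Pr [Base b]] → [Ty [Pr [Base unit]]]]]]

unit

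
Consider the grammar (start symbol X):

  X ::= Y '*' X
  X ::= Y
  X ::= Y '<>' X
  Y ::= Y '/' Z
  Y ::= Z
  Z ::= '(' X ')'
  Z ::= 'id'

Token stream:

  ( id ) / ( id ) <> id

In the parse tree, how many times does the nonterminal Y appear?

5

[X [Y [Y [Z ( [X [Y [Z id]]] )]] / [Z ( [X [Y [Z id]]] )]] <> [X [Y [Z id]]]]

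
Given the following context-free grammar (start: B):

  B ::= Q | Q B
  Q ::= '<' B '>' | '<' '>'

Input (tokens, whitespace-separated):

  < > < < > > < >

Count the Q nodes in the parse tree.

4

[B [Q < >] [B [Q < [B [Q < >]] >] [B [Q < >]]]]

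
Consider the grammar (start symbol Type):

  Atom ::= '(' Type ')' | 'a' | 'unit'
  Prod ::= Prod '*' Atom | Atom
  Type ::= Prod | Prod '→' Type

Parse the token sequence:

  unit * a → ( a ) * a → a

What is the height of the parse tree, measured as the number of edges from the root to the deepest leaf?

[Type [Prod [Prod [Atom unit]] * [Atom a]] → [Type [Prod [Prod [Atom ( [Type [Prod [Atom a]]] )]] * [Atom a]] → [Type [Prod [Atom a]]]]]

8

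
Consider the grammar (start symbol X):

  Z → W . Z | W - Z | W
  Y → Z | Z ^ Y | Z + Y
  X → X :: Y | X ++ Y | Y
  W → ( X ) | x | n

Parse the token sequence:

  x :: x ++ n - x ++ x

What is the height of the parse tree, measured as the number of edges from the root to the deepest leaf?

[X [X [X [X [Y [Z [W x]]]] :: [Y [Z [W x]]]] ++ [Y [Z [W n] - [Z [W x]]]]] ++ [Y [Z [W x]]]]

7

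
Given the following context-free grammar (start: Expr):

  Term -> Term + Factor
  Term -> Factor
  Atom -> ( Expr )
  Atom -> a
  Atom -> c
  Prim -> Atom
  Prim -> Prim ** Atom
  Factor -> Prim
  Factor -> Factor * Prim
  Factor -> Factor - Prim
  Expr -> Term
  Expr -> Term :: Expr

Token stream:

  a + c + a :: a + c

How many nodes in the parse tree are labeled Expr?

[Expr [Term [Term [Term [Factor [Prim [Atom a]]]] + [Factor [Prim [Atom c]]]] + [Factor [Prim [Atom a]]]] :: [Expr [Term [Term [Factor [Prim [Atom a]]]] + [Factor [Prim [Atom c]]]]]]

2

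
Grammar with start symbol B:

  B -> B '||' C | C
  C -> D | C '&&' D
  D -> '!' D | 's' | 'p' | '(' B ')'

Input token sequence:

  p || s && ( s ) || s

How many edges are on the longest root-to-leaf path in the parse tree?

7

[B [B [B [C [D p]]] || [C [C [D s]] && [D ( [B [C [D s]]] )]]] || [C [D s]]]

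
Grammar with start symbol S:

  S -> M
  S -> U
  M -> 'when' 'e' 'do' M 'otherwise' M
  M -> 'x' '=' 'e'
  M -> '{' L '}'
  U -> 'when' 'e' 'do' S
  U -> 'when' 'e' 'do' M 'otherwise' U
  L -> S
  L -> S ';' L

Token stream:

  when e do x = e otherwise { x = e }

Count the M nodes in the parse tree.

4

[S [M when e do [M x = e] otherwise [M { [L [S [M x = e]]] }]]]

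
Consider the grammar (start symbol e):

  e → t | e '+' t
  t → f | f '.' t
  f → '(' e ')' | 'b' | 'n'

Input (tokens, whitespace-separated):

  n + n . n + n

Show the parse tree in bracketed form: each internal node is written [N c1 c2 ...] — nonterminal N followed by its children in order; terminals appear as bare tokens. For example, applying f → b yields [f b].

e
e + t
e + t + t
t + t + t
f + t + t
n + t + t
n + f . t + t
n + n . t + t
n + n . f + t
n + n . n + t
n + n . n + f
n + n . n + n

[e [e [e [t [f n]]] + [t [f n] . [t [f n]]]] + [t [f n]]]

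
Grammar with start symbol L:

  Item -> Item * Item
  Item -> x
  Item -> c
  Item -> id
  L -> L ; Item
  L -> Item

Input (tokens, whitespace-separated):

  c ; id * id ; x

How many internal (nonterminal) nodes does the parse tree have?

8

[L [L [L [Item c]] ; [Item [Item id] * [Item id]]] ; [Item x]]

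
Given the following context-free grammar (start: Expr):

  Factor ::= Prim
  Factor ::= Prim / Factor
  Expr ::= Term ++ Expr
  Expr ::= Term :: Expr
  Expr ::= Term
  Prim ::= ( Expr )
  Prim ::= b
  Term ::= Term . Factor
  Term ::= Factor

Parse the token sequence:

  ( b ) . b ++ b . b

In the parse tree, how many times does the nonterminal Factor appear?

5

[Expr [Term [Term [Factor [Prim ( [Expr [Term [Factor [Prim b]]]] )]]] . [Factor [Prim b]]] ++ [Expr [Term [Term [Factor [Prim b]]] . [Factor [Prim b]]]]]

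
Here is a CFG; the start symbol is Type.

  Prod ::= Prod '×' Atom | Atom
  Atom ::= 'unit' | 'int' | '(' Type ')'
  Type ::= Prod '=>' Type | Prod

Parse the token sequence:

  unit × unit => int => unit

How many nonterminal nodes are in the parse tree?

11

[Type [Prod [Prod [Atom unit]] × [Atom unit]] => [Type [Prod [Atom int]] => [Type [Prod [Atom unit]]]]]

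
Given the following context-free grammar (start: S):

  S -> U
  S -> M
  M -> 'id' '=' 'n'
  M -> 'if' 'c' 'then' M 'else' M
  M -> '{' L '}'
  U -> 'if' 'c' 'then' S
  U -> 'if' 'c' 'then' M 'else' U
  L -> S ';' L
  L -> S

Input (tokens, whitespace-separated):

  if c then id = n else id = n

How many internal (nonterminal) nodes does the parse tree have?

4

[S [M if c then [M id = n] else [M id = n]]]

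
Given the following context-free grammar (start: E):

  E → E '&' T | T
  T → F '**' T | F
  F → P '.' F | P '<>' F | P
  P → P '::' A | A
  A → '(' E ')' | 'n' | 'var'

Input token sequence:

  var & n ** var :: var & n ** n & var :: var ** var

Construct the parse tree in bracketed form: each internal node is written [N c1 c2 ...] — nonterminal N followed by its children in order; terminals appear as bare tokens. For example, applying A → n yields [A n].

[E [E [E [E [T [F [P [A var]]]]] & [T [F [P [A n]]] ** [T [F [P [P [A var]] :: [A var]]]]]] & [T [F [P [A n]]] ** [T [F [P [A n]]]]]] & [T [F [P [P [A var]] :: [A var]]] ** [T [F [P [A var]]]]]]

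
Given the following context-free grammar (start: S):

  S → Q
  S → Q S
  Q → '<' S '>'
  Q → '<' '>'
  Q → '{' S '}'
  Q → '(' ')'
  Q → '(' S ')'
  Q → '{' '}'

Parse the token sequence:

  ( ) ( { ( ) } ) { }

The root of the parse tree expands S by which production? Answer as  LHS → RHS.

[S [Q ( )] [S [Q ( [S [Q { [S [Q ( )]] }]] )] [S [Q { }]]]]

S → Q S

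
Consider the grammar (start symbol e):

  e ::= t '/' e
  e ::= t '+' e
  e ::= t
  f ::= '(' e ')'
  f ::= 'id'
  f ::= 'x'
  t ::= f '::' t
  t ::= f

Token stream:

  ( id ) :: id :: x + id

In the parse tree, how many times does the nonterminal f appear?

[e [t [f ( [e [t [f id]]] )] :: [t [f id] :: [t [f x]]]] + [e [t [f id]]]]

5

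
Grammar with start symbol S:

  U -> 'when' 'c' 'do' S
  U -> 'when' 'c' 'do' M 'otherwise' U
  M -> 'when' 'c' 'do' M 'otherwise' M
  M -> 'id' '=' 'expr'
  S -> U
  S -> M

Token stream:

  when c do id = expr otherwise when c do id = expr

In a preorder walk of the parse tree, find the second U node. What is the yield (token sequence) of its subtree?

when c do id = expr

[S [U when c do [M id = expr] otherwise [U when c do [S [M id = expr]]]]]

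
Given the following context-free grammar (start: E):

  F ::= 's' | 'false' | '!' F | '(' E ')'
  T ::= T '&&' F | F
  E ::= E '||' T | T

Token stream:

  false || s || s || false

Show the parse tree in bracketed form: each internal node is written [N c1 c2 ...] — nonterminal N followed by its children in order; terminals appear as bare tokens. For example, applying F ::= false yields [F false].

E
E || T
E || T || T
E || T || T || T
T || T || T || T
F || T || T || T
false || T || T || T
false || F || T || T
false || s || T || T
false || s || F || T
false || s || s || T
false || s || s || F
false || s || s || false

[E [E [E [E [T [F false]]] || [T [F s]]] || [T [F s]]] || [T [F false]]]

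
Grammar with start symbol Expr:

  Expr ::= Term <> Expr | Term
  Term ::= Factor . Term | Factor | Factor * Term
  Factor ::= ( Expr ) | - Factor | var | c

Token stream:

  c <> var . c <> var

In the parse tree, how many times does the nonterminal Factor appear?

[Expr [Term [Factor c]] <> [Expr [Term [Factor var] . [Term [Factor c]]] <> [Expr [Term [Factor var]]]]]

4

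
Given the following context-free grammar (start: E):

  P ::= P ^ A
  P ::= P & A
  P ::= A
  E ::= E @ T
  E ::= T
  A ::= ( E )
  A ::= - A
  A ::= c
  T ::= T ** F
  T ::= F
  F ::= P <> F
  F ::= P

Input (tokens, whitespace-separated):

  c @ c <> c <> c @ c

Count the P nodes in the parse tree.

[E [E [E [T [F [P [A c]]]]] @ [T [F [P [A c]] <> [F [P [A c]] <> [F [P [A c]]]]]]] @ [T [F [P [A c]]]]]

5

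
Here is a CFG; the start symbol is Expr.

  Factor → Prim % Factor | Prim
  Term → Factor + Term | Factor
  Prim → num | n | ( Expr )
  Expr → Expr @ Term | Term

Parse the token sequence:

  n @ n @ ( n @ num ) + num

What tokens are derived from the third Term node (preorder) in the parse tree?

( n @ num ) + num

[Expr [Expr [Expr [Term [Factor [Prim n]]]] @ [Term [Factor [Prim n]]]] @ [Term [Factor [Prim ( [Expr [Expr [Term [Factor [Prim n]]]] @ [Term [Factor [Prim num]]]] )]] + [Term [Factor [Prim num]]]]]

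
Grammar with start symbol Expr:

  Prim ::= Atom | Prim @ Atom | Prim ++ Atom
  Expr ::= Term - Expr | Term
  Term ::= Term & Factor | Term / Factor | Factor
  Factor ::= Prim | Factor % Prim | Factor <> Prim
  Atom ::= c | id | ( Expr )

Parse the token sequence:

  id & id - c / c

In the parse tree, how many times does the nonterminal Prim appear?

[Expr [Term [Term [Factor [Prim [Atom id]]]] & [Factor [Prim [Atom id]]]] - [Expr [Term [Term [Factor [Prim [Atom c]]]] / [Factor [Prim [Atom c]]]]]]

4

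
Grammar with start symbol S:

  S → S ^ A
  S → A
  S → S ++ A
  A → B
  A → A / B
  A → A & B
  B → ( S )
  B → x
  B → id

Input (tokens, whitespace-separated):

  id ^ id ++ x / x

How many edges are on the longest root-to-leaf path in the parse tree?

[S [S [S [A [B id]]] ^ [A [B id]]] ++ [A [A [B x]] / [B x]]]

5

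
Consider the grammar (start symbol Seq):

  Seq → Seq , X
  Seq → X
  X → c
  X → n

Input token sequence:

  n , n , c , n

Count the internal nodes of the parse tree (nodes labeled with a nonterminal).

8

[Seq [Seq [Seq [Seq [X n]] , [X n]] , [X c]] , [X n]]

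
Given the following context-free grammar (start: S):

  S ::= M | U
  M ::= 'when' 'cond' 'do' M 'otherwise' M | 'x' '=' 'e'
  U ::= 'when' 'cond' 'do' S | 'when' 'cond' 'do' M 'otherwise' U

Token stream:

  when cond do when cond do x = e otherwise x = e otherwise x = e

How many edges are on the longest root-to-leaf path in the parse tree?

4

[S [M when cond do [M when cond do [M x = e] otherwise [M x = e]] otherwise [M x = e]]]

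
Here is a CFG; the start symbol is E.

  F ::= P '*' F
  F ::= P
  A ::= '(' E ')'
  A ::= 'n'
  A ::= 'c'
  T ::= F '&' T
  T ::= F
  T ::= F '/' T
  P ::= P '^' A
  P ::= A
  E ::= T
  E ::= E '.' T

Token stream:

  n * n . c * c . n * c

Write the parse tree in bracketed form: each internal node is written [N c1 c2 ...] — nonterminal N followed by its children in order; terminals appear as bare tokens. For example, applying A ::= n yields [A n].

[E [E [E [T [F [P [A n]] * [F [P [A n]]]]]] . [T [F [P [A c]] * [F [P [A c]]]]]] . [T [F [P [A n]] * [F [P [A c]]]]]]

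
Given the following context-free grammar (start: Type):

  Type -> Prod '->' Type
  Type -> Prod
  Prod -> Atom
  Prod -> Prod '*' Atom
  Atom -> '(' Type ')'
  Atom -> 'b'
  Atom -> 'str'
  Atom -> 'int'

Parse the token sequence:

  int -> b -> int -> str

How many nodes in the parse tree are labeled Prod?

4

[Type [Prod [Atom int]] -> [Type [Prod [Atom b]] -> [Type [Prod [Atom int]] -> [Type [Prod [Atom str]]]]]]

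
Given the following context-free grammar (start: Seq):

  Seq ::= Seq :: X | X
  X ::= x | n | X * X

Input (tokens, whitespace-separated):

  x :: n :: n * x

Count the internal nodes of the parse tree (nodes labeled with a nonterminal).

8

[Seq [Seq [Seq [X x]] :: [X n]] :: [X [X n] * [X x]]]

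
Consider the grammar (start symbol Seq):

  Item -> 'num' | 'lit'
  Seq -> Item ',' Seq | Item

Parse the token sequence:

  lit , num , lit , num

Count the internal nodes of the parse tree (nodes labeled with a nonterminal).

[Seq [Item lit] , [Seq [Item num] , [Seq [Item lit] , [Seq [Item num]]]]]

8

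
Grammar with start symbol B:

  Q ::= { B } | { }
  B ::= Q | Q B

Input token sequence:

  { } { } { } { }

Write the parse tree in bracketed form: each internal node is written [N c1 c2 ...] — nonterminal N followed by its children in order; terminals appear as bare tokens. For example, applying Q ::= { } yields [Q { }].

B
Q B
{ } B
{ } Q B
{ } { } B
{ } { } Q B
{ } { } { } B
{ } { } { } Q
{ } { } { } { }

[B [Q { }] [B [Q { }] [B [Q { }] [B [Q { }]]]]]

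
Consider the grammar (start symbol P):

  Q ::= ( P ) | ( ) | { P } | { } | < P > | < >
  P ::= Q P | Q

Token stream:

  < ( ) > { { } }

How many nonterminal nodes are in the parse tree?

[P [Q < [P [Q ( )]] >] [P [Q { [P [Q { }]] }]]]

8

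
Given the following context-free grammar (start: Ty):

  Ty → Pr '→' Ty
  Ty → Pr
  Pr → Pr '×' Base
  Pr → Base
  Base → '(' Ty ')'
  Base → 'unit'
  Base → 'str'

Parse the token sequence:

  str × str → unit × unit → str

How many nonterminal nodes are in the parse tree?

[Ty [Pr [Pr [Base str]] × [Base str]] → [Ty [Pr [Pr [Base unit]] × [Base unit]] → [Ty [Pr [Base str]]]]]

13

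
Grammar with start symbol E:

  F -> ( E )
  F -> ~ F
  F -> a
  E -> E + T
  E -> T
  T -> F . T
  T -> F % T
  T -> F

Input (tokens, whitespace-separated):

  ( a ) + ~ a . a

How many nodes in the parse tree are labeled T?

4

[E [E [T [F ( [E [T [F a]]] )]]] + [T [F ~ [F a]] . [T [F a]]]]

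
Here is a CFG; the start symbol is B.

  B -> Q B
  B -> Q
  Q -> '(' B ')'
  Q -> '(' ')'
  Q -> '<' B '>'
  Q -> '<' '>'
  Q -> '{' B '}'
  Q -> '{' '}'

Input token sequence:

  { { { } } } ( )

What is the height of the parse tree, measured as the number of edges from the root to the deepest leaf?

[B [Q { [B [Q { [B [Q { }]] }]] }] [B [Q ( )]]]

6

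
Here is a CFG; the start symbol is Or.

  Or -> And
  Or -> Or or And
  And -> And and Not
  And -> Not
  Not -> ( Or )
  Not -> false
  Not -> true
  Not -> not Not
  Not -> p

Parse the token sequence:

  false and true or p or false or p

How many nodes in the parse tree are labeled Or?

4

[Or [Or [Or [Or [And [And [Not false]] and [Not true]]] or [And [Not p]]] or [And [Not false]]] or [And [Not p]]]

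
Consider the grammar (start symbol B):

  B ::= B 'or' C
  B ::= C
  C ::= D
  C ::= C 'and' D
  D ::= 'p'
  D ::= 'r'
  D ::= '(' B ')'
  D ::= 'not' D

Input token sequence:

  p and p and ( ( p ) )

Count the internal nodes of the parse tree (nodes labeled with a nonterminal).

13

[B [C [C [C [D p]] and [D p]] and [D ( [B [C [D ( [B [C [D p]]] )]]] )]]]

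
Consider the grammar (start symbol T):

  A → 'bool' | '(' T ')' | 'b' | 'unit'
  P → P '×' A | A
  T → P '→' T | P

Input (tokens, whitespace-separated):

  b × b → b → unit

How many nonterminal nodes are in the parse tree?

11

[T [P [P [A b]] × [A b]] → [T [P [A b]] → [T [P [A unit]]]]]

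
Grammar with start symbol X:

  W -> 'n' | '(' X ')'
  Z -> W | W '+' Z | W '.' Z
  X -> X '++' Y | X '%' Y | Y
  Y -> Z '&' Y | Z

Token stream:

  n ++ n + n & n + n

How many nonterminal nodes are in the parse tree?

15

[X [X [Y [Z [W n]]]] ++ [Y [Z [W n] + [Z [W n]]] & [Y [Z [W n] + [Z [W n]]]]]]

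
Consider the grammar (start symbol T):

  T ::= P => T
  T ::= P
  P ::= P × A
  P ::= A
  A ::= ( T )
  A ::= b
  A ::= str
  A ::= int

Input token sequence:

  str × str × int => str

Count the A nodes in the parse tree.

4

[T [P [P [P [A str]] × [A str]] × [A int]] => [T [P [A str]]]]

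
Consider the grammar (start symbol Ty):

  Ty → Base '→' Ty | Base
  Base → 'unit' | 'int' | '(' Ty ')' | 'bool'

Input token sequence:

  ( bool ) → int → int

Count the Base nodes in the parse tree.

4

[Ty [Base ( [Ty [Base bool]] )] → [Ty [Base int] → [Ty [Base int]]]]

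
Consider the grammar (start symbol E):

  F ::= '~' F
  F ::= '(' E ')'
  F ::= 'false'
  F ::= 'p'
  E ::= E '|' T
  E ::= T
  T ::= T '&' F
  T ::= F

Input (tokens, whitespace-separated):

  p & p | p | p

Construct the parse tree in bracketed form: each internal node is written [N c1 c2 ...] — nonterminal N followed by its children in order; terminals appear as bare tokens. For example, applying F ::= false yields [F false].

E
E | T
E | T | T
T | T | T
T & F | T | T
F & F | T | T
p & F | T | T
p & p | T | T
p & p | F | T
p & p | p | T
p & p | p | F
p & p | p | p

[E [E [E [T [T [F p]] & [F p]]] | [T [F p]]] | [T [F p]]]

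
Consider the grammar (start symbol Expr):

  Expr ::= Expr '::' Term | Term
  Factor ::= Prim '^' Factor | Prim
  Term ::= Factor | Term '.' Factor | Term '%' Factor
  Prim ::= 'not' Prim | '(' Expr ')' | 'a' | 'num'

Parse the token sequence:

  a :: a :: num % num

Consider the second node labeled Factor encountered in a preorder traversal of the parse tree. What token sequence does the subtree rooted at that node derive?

a

[Expr [Expr [Expr [Term [Factor [Prim a]]]] :: [Term [Factor [Prim a]]]] :: [Term [Term [Factor [Prim num]]] % [Factor [Prim num]]]]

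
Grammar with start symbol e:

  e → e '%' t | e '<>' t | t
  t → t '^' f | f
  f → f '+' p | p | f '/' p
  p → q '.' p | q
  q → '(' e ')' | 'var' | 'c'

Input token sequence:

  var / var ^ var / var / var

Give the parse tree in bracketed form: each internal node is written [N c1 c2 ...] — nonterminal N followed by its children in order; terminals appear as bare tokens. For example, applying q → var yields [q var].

[e [t [t [f [f [p [q var]]] / [p [q var]]]] ^ [f [f [f [p [q var]]] / [p [q var]]] / [p [q var]]]]]

e
t
t ^ f
f ^ f
f / p ^ f
p / p ^ f
q / p ^ f
var / p ^ f
var / q ^ f
var / var ^ f
var / var ^ f / p
var / var ^ f / p / p
var / var ^ p / p / p
var / var ^ q / p / p
var / var ^ var / p / p
var / var ^ var / q / p
var / var ^ var / var / p
var / var ^ var / var / q
var / var ^ var / var / var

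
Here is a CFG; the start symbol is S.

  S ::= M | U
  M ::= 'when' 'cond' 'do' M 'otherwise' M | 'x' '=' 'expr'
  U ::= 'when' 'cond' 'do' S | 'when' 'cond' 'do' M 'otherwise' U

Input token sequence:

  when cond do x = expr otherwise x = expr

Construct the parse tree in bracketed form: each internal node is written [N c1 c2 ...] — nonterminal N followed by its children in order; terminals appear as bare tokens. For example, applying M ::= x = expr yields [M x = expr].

S
M
when cond do M otherwise M
when cond do x = expr otherwise M
when cond do x = expr otherwise x = expr

[S [M when cond do [M x = expr] otherwise [M x = expr]]]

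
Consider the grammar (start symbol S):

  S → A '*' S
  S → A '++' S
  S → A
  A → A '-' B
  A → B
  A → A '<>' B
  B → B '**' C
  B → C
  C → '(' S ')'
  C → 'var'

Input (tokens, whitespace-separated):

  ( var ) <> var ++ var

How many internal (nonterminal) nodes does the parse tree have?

15

[S [A [A [B [C ( [S [A [B [C var]]]] )]]] <> [B [C var]]] ++ [S [A [B [C var]]]]]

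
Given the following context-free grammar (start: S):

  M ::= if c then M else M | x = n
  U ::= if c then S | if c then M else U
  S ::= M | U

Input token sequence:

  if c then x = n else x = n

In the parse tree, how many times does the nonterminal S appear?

[S [M if c then [M x = n] else [M x = n]]]

1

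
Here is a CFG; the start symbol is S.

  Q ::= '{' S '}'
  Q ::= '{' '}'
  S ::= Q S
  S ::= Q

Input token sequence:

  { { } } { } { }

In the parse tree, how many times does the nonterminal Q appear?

[S [Q { [S [Q { }]] }] [S [Q { }] [S [Q { }]]]]

4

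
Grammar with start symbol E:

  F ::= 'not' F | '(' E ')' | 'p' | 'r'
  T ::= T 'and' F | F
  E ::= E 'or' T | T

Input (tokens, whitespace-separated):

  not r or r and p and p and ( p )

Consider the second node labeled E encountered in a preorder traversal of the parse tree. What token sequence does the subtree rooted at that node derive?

not r

[E [E [T [F not [F r]]]] or [T [T [T [T [F r]] and [F p]] and [F p]] and [F ( [E [T [F p]]] )]]]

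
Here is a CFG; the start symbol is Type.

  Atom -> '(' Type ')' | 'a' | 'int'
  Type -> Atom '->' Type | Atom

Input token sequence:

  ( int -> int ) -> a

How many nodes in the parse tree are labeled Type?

4

[Type [Atom ( [Type [Atom int] -> [Type [Atom int]]] )] -> [Type [Atom a]]]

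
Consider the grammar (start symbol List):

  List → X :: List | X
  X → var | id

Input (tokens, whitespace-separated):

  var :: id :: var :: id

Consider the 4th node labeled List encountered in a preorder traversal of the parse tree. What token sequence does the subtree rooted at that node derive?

id

[List [X var] :: [List [X id] :: [List [X var] :: [List [X id]]]]]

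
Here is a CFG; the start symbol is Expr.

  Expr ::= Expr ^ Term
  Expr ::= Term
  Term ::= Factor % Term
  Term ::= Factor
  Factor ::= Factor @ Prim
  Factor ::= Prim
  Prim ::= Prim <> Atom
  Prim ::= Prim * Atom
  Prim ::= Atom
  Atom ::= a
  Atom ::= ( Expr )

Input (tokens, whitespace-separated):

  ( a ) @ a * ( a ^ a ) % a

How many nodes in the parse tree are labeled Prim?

7

[Expr [Term [Factor [Factor [Prim [Atom ( [Expr [Term [Factor [Prim [Atom a]]]]] )]]] @ [Prim [Prim [Atom a]] * [Atom ( [Expr [Expr [Term [Factor [Prim [Atom a]]]]] ^ [Term [Factor [Prim [Atom a]]]]] )]]] % [Term [Factor [Prim [Atom a]]]]]]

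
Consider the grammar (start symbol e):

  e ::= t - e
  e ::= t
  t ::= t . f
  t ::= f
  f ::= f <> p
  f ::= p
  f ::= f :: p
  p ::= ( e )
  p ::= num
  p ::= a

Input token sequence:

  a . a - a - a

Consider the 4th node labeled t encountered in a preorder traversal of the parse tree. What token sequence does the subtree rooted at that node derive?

[e [t [t [f [p a]]] . [f [p a]]] - [e [t [f [p a]]] - [e [t [f [p a]]]]]]

a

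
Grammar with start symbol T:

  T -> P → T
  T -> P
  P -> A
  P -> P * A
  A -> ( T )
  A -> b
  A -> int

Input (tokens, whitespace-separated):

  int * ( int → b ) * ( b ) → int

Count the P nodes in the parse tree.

[T [P [P [P [A int]] * [A ( [T [P [A int]] → [T [P [A b]]]] )]] * [A ( [T [P [A b]]] )]] → [T [P [A int]]]]

7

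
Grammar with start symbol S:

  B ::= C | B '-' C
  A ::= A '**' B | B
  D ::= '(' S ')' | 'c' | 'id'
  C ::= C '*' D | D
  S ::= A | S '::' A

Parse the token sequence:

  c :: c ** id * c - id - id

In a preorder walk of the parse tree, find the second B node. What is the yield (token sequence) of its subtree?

[S [S [A [B [C [D c]]]]] :: [A [A [B [C [D c]]]] ** [B [B [B [C [C [D id]] * [D c]]] - [C [D id]]] - [C [D id]]]]]

c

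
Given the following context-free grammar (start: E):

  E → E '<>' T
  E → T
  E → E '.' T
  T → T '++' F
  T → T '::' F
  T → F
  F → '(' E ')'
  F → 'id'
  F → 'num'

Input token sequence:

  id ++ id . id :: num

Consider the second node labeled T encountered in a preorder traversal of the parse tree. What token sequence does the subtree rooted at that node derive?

[E [E [T [T [F id]] ++ [F id]]] . [T [T [F id]] :: [F num]]]

id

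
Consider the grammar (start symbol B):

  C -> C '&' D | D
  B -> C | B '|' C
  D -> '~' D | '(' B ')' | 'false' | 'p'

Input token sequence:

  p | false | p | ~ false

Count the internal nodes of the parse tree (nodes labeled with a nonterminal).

13

[B [B [B [B [C [D p]]] | [C [D false]]] | [C [D p]]] | [C [D ~ [D false]]]]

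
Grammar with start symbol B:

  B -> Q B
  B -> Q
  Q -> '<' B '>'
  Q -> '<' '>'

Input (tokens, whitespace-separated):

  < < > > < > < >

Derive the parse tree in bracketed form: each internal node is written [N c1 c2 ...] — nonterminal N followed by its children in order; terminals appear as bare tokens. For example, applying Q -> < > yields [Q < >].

[B [Q < [B [Q < >]] >] [B [Q < >] [B [Q < >]]]]

B
Q B
< B > B
< Q > B
< < > > B
< < > > Q B
< < > > < > B
< < > > < > Q
< < > > < > < >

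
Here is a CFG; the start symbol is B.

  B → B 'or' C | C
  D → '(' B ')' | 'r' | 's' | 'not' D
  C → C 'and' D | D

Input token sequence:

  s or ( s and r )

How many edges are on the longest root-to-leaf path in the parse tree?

[B [B [C [D s]]] or [C [D ( [B [C [C [D s]] and [D r]]] )]]]

7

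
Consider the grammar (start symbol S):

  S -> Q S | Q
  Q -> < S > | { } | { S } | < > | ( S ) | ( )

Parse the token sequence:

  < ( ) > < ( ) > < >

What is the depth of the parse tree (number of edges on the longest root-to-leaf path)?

[S [Q < [S [Q ( )]] >] [S [Q < [S [Q ( )]] >] [S [Q < >]]]]

5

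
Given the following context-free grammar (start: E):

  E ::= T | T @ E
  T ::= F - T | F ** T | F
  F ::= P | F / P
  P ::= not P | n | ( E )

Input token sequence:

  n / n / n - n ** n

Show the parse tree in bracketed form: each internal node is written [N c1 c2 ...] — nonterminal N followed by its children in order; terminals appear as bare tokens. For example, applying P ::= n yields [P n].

E
T
F - T
F / P - T
F / P / P - T
P / P / P - T
n / P / P - T
n / n / P - T
n / n / n - T
n / n / n - F ** T
n / n / n - P ** T
n / n / n - n ** T
n / n / n - n ** F
n / n / n - n ** P
n / n / n - n ** n

[E [T [F [F [F [P n]] / [P n]] / [P n]] - [T [F [P n]] ** [T [F [P n]]]]]]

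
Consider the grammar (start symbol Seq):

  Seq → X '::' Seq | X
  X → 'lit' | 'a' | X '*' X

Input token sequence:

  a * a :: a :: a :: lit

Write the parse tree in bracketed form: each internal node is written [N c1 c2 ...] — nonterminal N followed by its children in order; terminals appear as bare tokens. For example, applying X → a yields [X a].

[Seq [X [X a] * [X a]] :: [Seq [X a] :: [Seq [X a] :: [Seq [X lit]]]]]

Seq
X :: Seq
X * X :: Seq
a * X :: Seq
a * a :: Seq
a * a :: X :: Seq
a * a :: a :: Seq
a * a :: a :: X :: Seq
a * a :: a :: a :: Seq
a * a :: a :: a :: X
a * a :: a :: a :: lit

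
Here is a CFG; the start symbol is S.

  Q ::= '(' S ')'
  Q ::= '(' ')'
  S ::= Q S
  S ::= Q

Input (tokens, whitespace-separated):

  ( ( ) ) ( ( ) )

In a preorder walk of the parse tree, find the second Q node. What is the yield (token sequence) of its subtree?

( )

[S [Q ( [S [Q ( )]] )] [S [Q ( [S [Q ( )]] )]]]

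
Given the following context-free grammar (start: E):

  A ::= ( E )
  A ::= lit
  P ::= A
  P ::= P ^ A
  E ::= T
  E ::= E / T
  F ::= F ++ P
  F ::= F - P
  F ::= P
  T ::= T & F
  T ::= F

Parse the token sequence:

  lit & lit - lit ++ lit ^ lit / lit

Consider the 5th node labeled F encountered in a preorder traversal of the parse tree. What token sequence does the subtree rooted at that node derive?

[E [E [T [T [F [P [A lit]]]] & [F [F [F [P [A lit]]] - [P [A lit]]] ++ [P [P [A lit]] ^ [A lit]]]]] / [T [F [P [A lit]]]]]

lit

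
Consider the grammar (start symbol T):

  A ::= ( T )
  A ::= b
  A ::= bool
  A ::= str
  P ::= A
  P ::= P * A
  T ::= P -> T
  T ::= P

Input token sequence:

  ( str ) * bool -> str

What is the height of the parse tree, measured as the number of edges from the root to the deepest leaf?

7

[T [P [P [A ( [T [P [A str]]] )]] * [A bool]] -> [T [P [A str]]]]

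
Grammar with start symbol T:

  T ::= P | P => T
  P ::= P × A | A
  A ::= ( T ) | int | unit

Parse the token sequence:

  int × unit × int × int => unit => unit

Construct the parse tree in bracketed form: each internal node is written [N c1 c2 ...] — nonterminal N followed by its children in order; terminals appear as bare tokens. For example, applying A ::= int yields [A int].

T
P => T
P × A => T
P × A × A => T
P × A × A × A => T
A × A × A × A => T
int × A × A × A => T
int × unit × A × A => T
int × unit × int × A => T
int × unit × int × int => T
int × unit × int × int => P => T
int × unit × int × int => A => T
int × unit × int × int => unit => T
int × unit × int × int => unit => P
int × unit × int × int => unit => A
int × unit × int × int => unit => unit

[T [P [P [P [P [A int]] × [A unit]] × [A int]] × [A int]] => [T [P [A unit]] => [T [P [A unit]]]]]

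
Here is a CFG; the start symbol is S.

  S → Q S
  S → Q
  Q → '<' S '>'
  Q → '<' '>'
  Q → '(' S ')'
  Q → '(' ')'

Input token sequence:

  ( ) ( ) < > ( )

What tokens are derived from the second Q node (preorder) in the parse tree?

[S [Q ( )] [S [Q ( )] [S [Q < >] [S [Q ( )]]]]]

( )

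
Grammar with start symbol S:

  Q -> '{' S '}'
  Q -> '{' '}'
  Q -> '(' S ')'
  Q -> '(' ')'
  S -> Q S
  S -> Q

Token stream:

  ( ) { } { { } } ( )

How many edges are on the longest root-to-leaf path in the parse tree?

[S [Q ( )] [S [Q { }] [S [Q { [S [Q { }]] }] [S [Q ( )]]]]]

6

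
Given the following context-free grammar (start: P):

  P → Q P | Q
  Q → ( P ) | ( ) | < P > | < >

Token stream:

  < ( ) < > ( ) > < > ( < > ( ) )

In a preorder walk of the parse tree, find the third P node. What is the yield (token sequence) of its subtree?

[P [Q < [P [Q ( )] [P [Q < >] [P [Q ( )]]]] >] [P [Q < >] [P [Q ( [P [Q < >] [P [Q ( )]]] )]]]]

< > ( )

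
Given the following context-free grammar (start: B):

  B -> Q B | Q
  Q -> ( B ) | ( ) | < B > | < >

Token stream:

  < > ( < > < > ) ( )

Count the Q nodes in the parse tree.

[B [Q < >] [B [Q ( [B [Q < >] [B [Q < >]]] )] [B [Q ( )]]]]

5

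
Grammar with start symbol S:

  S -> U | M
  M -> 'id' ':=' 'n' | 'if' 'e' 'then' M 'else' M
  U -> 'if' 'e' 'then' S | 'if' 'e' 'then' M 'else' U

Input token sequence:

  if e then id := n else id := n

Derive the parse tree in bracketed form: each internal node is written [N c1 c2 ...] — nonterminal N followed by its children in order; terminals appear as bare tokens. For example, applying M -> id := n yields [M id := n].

S
M
if e then M else M
if e then id := n else M
if e then id := n else id := n

[S [M if e then [M id := n] else [M id := n]]]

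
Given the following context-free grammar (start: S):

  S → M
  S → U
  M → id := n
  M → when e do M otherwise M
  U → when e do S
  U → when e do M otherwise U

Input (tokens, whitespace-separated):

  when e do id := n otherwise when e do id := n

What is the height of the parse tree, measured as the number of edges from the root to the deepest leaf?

[S [U when e do [M id := n] otherwise [U when e do [S [M id := n]]]]]

5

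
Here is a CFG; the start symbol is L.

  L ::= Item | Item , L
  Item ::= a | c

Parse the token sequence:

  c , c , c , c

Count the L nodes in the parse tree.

4

[L [Item c] , [L [Item c] , [L [Item c] , [L [Item c]]]]]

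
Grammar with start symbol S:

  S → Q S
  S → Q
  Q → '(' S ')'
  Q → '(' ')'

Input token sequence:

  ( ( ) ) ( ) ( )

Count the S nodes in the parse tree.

4

[S [Q ( [S [Q ( )]] )] [S [Q ( )] [S [Q ( )]]]]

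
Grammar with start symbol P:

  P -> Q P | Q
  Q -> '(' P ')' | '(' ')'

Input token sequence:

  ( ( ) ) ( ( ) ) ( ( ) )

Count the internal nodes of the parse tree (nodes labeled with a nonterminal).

12

[P [Q ( [P [Q ( )]] )] [P [Q ( [P [Q ( )]] )] [P [Q ( [P [Q ( )]] )]]]]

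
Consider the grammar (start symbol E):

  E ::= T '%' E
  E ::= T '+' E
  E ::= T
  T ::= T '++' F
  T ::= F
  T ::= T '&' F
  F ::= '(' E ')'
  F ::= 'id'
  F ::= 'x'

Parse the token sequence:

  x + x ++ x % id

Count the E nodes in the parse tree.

3

[E [T [F x]] + [E [T [T [F x]] ++ [F x]] % [E [T [F id]]]]]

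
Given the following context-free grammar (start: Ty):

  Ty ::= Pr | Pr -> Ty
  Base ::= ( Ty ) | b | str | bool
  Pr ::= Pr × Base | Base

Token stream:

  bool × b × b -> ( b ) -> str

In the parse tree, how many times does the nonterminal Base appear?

6

[Ty [Pr [Pr [Pr [Base bool]] × [Base b]] × [Base b]] -> [Ty [Pr [Base ( [Ty [Pr [Base b]]] )]] -> [Ty [Pr [Base str]]]]]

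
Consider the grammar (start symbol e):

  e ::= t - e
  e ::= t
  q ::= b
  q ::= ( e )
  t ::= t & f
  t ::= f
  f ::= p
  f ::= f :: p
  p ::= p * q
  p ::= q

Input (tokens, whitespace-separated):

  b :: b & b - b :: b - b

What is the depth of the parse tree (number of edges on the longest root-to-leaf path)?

[e [t [t [f [f [p [q b]]] :: [p [q b]]]] & [f [p [q b]]]] - [e [t [f [f [p [q b]]] :: [p [q b]]]] - [e [t [f [p [q b]]]]]]]

7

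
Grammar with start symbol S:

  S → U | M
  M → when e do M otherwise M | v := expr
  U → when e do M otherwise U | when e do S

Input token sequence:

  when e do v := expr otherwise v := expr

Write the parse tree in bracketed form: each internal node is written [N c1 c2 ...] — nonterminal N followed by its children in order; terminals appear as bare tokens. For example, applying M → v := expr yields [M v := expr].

[S [M when e do [M v := expr] otherwise [M v := expr]]]

S
M
when e do M otherwise M
when e do v := expr otherwise M
when e do v := expr otherwise v := expr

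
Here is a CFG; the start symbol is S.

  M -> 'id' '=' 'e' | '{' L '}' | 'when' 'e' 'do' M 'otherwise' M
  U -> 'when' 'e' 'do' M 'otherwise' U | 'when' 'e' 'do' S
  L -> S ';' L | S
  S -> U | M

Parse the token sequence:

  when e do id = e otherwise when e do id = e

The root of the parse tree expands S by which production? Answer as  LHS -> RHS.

[S [U when e do [M id = e] otherwise [U when e do [S [M id = e]]]]]

S -> U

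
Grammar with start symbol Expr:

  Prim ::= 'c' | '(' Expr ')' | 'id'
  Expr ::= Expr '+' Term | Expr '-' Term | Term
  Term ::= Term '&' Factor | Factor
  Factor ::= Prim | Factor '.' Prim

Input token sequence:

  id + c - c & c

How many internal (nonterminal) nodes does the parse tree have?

15

[Expr [Expr [Expr [Term [Factor [Prim id]]]] + [Term [Factor [Prim c]]]] - [Term [Term [Factor [Prim c]]] & [Factor [Prim c]]]]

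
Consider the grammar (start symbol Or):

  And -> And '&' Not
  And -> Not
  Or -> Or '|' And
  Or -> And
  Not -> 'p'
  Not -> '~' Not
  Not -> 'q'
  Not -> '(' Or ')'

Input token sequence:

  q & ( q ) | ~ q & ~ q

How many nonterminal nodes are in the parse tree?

15

[Or [Or [And [And [Not q]] & [Not ( [Or [And [Not q]]] )]]] | [And [And [Not ~ [Not q]]] & [Not ~ [Not q]]]]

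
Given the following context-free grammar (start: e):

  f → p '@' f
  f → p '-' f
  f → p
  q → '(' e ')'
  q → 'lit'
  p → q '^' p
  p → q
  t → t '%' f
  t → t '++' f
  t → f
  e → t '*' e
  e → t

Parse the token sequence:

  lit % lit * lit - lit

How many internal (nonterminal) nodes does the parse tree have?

17

[e [t [t [f [p [q lit]]]] % [f [p [q lit]]]] * [e [t [f [p [q lit]] - [f [p [q lit]]]]]]]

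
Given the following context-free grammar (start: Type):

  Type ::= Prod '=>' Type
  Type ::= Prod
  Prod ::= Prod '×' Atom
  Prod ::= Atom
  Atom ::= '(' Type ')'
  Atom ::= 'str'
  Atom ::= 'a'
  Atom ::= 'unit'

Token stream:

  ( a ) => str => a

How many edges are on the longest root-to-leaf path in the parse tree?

[Type [Prod [Atom ( [Type [Prod [Atom a]]] )]] => [Type [Prod [Atom str]] => [Type [Prod [Atom a]]]]]

6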